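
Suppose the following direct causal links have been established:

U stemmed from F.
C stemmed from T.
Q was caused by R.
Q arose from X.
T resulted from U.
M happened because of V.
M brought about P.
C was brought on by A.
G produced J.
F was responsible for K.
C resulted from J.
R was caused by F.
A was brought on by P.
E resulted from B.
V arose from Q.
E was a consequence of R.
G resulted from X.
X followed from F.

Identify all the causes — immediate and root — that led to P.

F, M, Q, R, V, X

Immediate cause of P: M.
Further upstream: F, X, R, Q, V.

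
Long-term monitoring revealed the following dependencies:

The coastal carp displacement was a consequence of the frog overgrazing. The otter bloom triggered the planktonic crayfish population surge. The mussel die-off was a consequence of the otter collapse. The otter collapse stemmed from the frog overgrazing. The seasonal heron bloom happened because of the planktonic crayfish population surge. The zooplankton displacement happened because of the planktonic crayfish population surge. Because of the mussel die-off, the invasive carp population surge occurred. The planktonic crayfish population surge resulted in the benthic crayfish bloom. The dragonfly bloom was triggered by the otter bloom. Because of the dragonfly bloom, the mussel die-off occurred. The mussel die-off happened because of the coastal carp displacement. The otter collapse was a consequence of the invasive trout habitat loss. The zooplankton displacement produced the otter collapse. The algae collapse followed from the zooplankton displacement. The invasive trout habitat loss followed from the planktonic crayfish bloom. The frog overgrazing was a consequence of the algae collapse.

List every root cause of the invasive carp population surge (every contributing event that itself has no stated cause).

Tracing upstream from the invasive carp population surge: the invasive carp population surge ← the mussel die-off ← the dragonfly bloom ← the otter bloom.
A separate upstream branch: the invasive carp population surge ← the mussel die-off ← the otter collapse ← the invasive trout habitat loss ← the planktonic crayfish bloom.
Each of those chain origins has no stated cause.

the otter bloom, the planktonic crayfish bloom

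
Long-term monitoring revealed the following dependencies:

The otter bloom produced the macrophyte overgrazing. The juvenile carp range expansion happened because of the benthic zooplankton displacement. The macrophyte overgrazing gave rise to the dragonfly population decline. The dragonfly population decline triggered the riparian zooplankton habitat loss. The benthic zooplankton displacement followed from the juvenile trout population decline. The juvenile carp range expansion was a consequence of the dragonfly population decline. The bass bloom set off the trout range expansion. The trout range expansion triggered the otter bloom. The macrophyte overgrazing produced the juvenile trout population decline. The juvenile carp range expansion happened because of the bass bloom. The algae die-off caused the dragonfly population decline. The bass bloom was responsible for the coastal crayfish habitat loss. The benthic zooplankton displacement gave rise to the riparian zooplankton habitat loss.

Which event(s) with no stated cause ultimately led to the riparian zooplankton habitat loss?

Tracing upstream from the riparian zooplankton habitat loss: the riparian zooplankton habitat loss ← the dragonfly population decline ← the macrophyte overgrazing ← the otter bloom ← the trout range expansion ← the bass bloom.
A separate upstream branch: the riparian zooplankton habitat loss ← the dragonfly population decline ← the algae die-off.
Each of those chain origins has no stated cause.

the algae die-off, the bass bloom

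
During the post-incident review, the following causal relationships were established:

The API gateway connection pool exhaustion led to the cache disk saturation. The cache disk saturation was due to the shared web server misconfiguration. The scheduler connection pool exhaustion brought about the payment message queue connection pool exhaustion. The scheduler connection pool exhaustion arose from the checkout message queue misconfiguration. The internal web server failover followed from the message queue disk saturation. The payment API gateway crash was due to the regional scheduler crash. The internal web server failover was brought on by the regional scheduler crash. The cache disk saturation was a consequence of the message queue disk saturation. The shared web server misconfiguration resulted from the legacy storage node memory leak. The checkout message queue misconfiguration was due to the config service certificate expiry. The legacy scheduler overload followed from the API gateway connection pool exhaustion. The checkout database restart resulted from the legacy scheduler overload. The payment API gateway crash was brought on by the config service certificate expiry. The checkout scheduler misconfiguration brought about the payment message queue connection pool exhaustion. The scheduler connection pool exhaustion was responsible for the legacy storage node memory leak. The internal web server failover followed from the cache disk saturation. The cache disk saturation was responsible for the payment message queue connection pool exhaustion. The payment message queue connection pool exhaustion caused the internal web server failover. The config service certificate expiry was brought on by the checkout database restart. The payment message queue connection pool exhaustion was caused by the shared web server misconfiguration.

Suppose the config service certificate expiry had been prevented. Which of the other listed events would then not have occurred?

the checkout message queue misconfiguration, the legacy storage node memory leak, the scheduler connection pool exhaustion, the shared web server misconfiguration

Downstream of the config service certificate expiry: the checkout message queue misconfiguration, the scheduler connection pool exhaustion, the legacy storage node memory leak, the payment API gateway crash, the shared web server misconfiguration, the cache disk saturation, the payment message queue connection pool exhaustion, the internal web server failover.
Of those, still caused via another path: the payment API gateway crash, the cache disk saturation, the payment message queue connection pool exhaustion, the internal web server failover.
The remainder have no surviving cause.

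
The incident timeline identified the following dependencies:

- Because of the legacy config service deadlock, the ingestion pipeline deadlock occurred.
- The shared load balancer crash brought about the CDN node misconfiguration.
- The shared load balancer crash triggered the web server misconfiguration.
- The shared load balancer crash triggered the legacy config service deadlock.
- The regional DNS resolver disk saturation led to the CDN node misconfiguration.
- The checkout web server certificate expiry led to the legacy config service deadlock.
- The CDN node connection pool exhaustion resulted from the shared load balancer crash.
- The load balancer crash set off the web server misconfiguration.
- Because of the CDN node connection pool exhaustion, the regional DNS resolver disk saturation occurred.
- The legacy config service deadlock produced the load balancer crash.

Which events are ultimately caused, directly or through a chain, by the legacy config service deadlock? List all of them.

Direct effects: the ingestion pipeline deadlock, the load balancer crash.
2 steps out: the web server misconfiguration.
Not reachable from it: the shared load balancer crash, the CDN node connection pool exhaustion, the regional DNS resolver disk saturation, the CDN node misconfiguration, the checkout web server certificate expiry.

the ingestion pipeline deadlock, the load balancer crash, the web server misconfiguration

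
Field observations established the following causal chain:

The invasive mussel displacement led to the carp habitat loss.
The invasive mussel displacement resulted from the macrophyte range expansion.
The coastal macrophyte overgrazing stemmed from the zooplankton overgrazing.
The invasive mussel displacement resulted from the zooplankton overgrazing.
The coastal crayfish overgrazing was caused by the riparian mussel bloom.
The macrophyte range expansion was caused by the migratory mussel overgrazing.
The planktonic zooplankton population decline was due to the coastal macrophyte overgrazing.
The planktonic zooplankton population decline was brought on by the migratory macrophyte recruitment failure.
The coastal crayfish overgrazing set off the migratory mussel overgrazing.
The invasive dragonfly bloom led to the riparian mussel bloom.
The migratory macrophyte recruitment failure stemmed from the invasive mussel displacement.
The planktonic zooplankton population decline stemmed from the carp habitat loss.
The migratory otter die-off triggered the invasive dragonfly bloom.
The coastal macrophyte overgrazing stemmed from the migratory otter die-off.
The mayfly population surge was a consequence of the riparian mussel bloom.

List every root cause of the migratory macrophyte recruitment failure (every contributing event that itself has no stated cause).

Tracing upstream from the migratory macrophyte recruitment failure: the migratory macrophyte recruitment failure ← the invasive mussel displacement ← the macrophyte range expansion ← the migratory mussel overgrazing ← the coastal crayfish overgrazing ← the riparian mussel bloom ← the invasive dragonfly bloom ← the migratory otter die-off.
A separate upstream branch: the migratory macrophyte recruitment failure ← the invasive mussel displacement ← the zooplankton overgrazing.
Each of those chain origins has no stated cause.

the migratory otter die-off, the zooplankton overgrazing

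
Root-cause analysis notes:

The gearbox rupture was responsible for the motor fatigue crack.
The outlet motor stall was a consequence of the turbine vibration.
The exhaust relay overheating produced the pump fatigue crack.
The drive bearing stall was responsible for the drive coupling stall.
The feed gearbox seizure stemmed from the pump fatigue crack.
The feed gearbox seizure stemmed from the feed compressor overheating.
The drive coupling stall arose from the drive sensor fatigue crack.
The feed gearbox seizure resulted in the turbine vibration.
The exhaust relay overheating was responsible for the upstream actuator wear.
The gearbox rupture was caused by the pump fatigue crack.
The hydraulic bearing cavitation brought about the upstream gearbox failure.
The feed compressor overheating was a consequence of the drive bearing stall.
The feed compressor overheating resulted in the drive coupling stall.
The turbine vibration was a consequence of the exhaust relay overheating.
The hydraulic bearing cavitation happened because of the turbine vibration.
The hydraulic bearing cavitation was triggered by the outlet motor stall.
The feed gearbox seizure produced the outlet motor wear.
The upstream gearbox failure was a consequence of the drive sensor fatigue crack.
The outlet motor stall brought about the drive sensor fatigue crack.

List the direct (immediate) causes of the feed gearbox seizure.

the feed compressor overheating, the pump fatigue crack

Upstream contributors include the exhaust relay overheating, the drive bearing stall, but only the feed compressor overheating, the pump fatigue crack feed directly into the feed gearbox seizure.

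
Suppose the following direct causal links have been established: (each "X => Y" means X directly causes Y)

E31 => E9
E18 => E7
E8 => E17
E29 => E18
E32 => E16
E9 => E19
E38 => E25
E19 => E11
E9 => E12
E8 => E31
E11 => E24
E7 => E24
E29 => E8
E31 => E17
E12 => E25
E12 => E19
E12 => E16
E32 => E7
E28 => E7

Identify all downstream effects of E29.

E11, E12, E16, E17, E18, E19, E24, E25, E31, E7, E8, E9

Direct effects: E8, E18.
2 steps out: E31, E17, E7.
3 steps out: E9, E24.
4 steps out: E12, E19.
5 steps out: E25, E11, E16.
Not reachable from it: E28, E38, E32.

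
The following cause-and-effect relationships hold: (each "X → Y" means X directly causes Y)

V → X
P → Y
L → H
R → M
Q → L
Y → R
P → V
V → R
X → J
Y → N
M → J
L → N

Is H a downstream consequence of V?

No

V leads to X, R, M, J; H is not among them.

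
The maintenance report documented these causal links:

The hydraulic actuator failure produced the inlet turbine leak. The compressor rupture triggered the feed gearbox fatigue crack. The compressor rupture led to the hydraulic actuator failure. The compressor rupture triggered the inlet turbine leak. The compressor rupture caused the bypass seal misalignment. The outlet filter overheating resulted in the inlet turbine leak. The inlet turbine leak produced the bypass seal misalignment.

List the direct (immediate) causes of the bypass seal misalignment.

Upstream contributors include the hydraulic actuator failure, the outlet filter overheating, but only the compressor rupture, the inlet turbine leak feed directly into the bypass seal misalignment.

the compressor rupture, the inlet turbine leak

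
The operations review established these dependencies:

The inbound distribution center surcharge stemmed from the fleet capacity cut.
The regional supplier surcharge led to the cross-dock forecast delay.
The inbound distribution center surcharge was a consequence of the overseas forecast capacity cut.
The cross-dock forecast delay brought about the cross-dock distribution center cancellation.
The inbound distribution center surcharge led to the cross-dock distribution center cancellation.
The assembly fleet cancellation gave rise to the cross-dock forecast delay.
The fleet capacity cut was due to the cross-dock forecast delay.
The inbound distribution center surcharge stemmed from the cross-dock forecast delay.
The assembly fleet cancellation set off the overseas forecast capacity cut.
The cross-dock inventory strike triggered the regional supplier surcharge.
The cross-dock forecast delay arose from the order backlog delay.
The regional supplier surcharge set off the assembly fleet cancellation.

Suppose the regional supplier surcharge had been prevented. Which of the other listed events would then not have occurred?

Downstream of the regional supplier surcharge: the assembly fleet cancellation, the overseas forecast capacity cut, the cross-dock forecast delay, the fleet capacity cut, the inbound distribution center surcharge, the cross-dock distribution center cancellation.
Of those, still caused via another path: the cross-dock forecast delay, the fleet capacity cut, the inbound distribution center surcharge, the cross-dock distribution center cancellation.
The remainder have no surviving cause.

the assembly fleet cancellation, the overseas forecast capacity cut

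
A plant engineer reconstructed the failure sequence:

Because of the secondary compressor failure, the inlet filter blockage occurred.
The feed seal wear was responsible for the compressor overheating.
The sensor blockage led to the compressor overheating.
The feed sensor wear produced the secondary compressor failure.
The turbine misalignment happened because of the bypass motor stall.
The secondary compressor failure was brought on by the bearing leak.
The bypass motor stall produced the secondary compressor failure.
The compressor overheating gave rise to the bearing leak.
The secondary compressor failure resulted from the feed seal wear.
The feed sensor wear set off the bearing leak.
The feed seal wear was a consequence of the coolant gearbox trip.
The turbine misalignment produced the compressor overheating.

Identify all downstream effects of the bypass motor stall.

Direct effects: the turbine misalignment, the secondary compressor failure.
2 steps out: the compressor overheating, the inlet filter blockage.
3 steps out: the bearing leak.
Not reachable from it: the coolant gearbox trip, the sensor blockage, the feed seal wear, the feed sensor wear.

the bearing leak, the compressor overheating, the inlet filter blockage, the secondary compressor failure, the turbine misalignment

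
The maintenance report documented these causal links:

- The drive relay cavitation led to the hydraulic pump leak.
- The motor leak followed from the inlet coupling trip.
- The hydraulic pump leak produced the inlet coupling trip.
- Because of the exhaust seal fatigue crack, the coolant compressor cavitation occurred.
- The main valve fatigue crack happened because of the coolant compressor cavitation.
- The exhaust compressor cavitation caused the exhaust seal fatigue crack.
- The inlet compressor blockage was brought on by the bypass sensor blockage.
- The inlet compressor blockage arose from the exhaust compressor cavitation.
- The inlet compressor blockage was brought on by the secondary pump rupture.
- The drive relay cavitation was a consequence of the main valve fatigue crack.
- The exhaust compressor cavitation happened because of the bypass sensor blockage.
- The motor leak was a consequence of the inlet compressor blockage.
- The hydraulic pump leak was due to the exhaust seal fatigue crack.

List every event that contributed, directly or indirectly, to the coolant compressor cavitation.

the bypass sensor blockage, the exhaust compressor cavitation, the exhaust seal fatigue crack

Immediate cause of the coolant compressor cavitation: the exhaust seal fatigue crack.
Further upstream: the bypass sensor blockage, the exhaust compressor cavitation.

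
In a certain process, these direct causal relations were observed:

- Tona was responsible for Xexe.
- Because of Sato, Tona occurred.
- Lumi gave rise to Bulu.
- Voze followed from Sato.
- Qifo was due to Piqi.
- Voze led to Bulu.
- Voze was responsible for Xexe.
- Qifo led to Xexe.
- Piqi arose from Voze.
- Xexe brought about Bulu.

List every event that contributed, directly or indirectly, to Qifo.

Piqi, Sato, Voze

Immediate cause of Qifo: Piqi.
Further upstream: Sato, Voze.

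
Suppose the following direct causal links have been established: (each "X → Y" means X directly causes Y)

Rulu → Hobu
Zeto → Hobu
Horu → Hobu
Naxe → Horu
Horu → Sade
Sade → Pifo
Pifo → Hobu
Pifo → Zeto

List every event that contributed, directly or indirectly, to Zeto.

Horu, Naxe, Pifo, Sade

Immediate cause of Zeto: Pifo.
Further upstream: Naxe, Horu, Sade.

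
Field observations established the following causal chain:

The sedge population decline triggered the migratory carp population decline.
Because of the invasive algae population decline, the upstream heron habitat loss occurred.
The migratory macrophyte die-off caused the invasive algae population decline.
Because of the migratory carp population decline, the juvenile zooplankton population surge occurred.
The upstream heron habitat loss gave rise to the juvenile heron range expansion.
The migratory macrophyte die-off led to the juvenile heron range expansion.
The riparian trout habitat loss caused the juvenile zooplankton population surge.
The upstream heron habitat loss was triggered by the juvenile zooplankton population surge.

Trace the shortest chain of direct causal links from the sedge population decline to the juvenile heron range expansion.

the sedge population decline → the migratory carp population decline → the juvenile zooplankton population surge → the upstream heron habitat loss → the juvenile heron range expansion

the sedge population decline → the migratory carp population decline
the migratory carp population decline → the juvenile zooplankton population surge
the juvenile zooplankton population surge → the upstream heron habitat loss
the upstream heron habitat loss → the juvenile heron range expansion
Length: 4 steps.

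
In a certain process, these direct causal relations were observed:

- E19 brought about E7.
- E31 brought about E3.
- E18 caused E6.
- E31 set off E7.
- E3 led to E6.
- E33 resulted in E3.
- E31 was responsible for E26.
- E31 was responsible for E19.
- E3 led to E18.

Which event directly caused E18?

E3

Upstream contributors include E31, E33, but only E3 feeds directly into E18.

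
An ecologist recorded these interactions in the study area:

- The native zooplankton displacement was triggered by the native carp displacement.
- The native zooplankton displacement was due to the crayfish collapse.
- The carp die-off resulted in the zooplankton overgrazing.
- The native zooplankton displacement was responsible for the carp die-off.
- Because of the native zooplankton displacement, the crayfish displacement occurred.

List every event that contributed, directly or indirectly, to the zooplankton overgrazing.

the carp die-off, the crayfish collapse, the native carp displacement, the native zooplankton displacement

Immediate cause of the zooplankton overgrazing: the carp die-off.
Further upstream: the crayfish collapse, the native carp displacement, the native zooplankton displacement.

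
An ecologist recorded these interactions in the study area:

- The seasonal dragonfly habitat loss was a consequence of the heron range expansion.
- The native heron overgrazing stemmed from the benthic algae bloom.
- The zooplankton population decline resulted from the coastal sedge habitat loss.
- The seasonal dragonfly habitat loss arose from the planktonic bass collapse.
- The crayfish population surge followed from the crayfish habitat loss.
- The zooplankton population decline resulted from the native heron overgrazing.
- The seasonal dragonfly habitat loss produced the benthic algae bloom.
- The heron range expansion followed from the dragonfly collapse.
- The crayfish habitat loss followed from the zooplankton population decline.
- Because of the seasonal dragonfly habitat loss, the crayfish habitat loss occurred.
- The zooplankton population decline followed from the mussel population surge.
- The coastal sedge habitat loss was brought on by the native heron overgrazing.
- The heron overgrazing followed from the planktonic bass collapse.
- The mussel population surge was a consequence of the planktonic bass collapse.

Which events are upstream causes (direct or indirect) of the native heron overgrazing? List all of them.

Immediate cause of the native heron overgrazing: the benthic algae bloom.
Further upstream: the planktonic bass collapse, the dragonfly collapse, the heron range expansion, the seasonal dragonfly habitat loss.

the benthic algae bloom, the dragonfly collapse, the heron range expansion, the planktonic bass collapse, the seasonal dragonfly habitat loss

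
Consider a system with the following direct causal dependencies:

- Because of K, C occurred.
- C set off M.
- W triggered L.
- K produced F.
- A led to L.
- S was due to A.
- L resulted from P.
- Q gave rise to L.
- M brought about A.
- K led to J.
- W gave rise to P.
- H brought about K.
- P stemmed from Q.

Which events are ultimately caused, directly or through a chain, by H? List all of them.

A, C, F, J, K, L, M, S

Direct effects: K.
2 steps out: C, J, F.
3 steps out: M.
4 steps out: A.
5 steps out: S, L.
Not reachable from it: Q, W, P.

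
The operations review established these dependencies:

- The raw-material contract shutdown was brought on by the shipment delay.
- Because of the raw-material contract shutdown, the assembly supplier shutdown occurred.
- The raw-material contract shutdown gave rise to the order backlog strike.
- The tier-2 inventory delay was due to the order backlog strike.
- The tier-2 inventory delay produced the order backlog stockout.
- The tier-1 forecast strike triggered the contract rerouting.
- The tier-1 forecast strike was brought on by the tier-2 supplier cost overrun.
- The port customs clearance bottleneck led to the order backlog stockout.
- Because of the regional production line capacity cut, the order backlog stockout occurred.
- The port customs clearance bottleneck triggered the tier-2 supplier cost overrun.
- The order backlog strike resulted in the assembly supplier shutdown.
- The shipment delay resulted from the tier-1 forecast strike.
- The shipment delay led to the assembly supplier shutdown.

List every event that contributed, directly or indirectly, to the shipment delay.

Immediate cause of the shipment delay: the tier-1 forecast strike.
Further upstream: the port customs clearance bottleneck, the tier-2 supplier cost overrun.

the port customs clearance bottleneck, the tier-1 forecast strike, the tier-2 supplier cost overrun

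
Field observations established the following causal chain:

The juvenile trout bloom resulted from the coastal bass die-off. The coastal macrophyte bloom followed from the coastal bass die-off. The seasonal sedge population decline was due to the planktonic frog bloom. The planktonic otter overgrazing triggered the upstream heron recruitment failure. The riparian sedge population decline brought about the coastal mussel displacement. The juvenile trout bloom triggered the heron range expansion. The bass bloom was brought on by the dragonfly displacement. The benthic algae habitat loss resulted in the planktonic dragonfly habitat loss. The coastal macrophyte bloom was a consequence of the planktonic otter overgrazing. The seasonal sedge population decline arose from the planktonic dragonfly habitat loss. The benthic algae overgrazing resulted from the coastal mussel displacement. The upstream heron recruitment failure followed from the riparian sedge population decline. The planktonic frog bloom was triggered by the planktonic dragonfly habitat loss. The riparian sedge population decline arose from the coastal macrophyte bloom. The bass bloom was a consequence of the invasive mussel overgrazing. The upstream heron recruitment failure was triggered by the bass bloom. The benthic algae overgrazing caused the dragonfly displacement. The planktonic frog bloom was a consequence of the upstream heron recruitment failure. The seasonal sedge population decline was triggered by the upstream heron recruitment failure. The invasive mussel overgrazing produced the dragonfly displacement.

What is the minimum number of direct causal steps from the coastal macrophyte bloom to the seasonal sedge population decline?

3

Shortest chain: the coastal macrophyte bloom → the riparian sedge population decline → the upstream heron recruitment failure → the seasonal sedge population decline.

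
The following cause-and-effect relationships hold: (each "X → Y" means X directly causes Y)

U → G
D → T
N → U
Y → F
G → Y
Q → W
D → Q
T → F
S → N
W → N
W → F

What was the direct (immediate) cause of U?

N

Upstream contributors include D, Q, W, S, but only N feeds directly into U.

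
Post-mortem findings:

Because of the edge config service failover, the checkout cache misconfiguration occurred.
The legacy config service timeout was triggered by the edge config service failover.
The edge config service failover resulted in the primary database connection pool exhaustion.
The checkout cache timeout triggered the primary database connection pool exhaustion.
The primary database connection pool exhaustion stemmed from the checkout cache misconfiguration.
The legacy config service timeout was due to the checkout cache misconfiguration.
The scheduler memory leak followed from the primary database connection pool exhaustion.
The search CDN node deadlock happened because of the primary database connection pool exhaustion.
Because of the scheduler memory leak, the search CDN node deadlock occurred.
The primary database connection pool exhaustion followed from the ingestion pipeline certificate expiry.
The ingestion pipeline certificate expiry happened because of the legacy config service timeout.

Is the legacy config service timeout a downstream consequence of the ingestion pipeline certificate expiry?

The ingestion pipeline certificate expiry leads to the primary database connection pool exhaustion, the scheduler memory leak, the search CDN node deadlock; the legacy config service timeout is not among them.

No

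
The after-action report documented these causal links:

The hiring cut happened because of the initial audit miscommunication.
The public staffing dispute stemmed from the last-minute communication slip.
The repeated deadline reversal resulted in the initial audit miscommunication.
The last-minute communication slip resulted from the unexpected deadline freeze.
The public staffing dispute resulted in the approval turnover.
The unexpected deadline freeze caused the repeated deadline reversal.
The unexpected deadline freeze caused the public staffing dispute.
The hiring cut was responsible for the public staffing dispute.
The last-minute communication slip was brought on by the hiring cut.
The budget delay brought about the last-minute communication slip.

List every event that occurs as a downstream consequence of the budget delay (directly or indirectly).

the approval turnover, the last-minute communication slip, the public staffing dispute

Direct effects: the last-minute communication slip.
2 steps out: the public staffing dispute.
3 steps out: the approval turnover.
Not reachable from it: the unexpected deadline freeze, the repeated deadline reversal, the initial audit miscommunication, the hiring cut.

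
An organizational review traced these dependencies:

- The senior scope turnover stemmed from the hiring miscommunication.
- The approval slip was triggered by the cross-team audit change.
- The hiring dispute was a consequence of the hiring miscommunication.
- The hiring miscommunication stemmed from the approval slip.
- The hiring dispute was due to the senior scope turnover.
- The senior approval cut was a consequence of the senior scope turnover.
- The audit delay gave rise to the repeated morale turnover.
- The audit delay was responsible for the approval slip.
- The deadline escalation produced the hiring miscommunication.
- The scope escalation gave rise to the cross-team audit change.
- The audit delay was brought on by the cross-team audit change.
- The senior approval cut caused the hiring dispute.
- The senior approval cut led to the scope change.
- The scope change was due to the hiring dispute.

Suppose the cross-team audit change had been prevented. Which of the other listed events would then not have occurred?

the approval slip, the audit delay, the repeated morale turnover

Downstream of the cross-team audit change: the audit delay, the approval slip, the hiring miscommunication, the repeated morale turnover, the senior scope turnover, the senior approval cut, the hiring dispute, the scope change.
Of those, still caused via another path: the hiring miscommunication, the senior scope turnover, the senior approval cut, the hiring dispute, the scope change.
The remainder have no surviving cause.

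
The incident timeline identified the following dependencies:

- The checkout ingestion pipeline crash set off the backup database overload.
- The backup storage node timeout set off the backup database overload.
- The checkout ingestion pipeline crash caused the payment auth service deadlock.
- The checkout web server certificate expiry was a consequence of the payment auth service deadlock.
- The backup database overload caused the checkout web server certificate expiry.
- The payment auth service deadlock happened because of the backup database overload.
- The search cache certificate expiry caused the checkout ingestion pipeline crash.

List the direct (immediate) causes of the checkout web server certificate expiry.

the backup database overload, the payment auth service deadlock

Upstream contributors include the search cache certificate expiry, the checkout ingestion pipeline crash, the backup storage node timeout, but only the backup database overload, the payment auth service deadlock feed directly into the checkout web server certificate expiry.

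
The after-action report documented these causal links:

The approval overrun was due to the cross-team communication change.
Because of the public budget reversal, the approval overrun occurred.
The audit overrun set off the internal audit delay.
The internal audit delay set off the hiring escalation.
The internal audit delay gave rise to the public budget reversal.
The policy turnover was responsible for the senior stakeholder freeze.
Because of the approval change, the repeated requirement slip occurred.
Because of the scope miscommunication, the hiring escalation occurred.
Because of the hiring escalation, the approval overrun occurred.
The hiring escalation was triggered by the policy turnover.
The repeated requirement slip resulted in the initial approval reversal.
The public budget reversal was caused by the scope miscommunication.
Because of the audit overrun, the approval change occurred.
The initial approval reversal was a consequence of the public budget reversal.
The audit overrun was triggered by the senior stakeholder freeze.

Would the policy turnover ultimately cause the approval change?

Yes

There is a causal chain: the policy turnover → the senior stakeholder freeze → the audit overrun → the approval change.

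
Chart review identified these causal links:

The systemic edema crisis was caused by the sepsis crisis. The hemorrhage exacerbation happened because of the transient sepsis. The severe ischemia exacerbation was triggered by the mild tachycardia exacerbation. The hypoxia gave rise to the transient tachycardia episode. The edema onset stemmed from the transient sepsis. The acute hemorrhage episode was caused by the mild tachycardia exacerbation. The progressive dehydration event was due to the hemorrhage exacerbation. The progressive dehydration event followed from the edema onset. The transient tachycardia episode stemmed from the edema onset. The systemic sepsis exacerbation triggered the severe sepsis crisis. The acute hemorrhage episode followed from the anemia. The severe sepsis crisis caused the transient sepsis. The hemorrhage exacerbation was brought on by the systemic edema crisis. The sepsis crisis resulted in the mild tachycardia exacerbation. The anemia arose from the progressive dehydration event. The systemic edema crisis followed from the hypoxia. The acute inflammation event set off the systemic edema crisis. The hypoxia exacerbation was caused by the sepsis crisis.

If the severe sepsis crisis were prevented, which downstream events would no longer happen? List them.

Downstream of the severe sepsis crisis: the transient sepsis, the hemorrhage exacerbation, the edema onset, the progressive dehydration event, the anemia, the acute hemorrhage episode, the transient tachycardia episode.
Of those, still caused via another path: the hemorrhage exacerbation, the progressive dehydration event, the anemia, the acute hemorrhage episode, the transient tachycardia episode.
The remainder have no surviving cause.

the edema onset, the transient sepsis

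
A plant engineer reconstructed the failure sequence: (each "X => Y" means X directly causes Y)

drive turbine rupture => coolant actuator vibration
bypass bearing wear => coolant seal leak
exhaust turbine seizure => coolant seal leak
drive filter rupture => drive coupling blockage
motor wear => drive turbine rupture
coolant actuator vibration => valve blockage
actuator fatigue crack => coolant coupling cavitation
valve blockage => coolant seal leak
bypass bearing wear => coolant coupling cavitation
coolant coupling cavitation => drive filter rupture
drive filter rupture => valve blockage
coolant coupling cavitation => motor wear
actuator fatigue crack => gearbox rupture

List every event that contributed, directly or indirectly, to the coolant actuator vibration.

Immediate cause of the coolant actuator vibration: the drive turbine rupture.
Further upstream: the bypass bearing wear, the actuator fatigue crack, the coolant coupling cavitation, the motor wear.

the actuator fatigue crack, the bypass bearing wear, the coolant coupling cavitation, the drive turbine rupture, the motor wear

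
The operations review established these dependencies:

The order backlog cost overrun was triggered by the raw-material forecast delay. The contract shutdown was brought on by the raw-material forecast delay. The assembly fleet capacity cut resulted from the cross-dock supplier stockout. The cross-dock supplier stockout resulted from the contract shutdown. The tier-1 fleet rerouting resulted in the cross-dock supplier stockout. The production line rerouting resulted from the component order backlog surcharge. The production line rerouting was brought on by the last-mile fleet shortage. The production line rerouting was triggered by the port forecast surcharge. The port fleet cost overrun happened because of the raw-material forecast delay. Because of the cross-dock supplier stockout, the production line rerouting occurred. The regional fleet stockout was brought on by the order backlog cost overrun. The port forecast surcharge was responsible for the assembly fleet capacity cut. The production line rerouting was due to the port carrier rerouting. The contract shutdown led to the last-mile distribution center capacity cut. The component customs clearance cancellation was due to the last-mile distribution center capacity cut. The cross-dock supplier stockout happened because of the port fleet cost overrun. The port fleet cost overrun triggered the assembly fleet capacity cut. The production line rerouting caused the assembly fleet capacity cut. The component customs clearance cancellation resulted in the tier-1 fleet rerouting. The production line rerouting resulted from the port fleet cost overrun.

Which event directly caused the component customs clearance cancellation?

Upstream contributors include the raw-material forecast delay, the contract shutdown, but only the last-mile distribution center capacity cut feeds directly into the component customs clearance cancellation.

the last-mile distribution center capacity cut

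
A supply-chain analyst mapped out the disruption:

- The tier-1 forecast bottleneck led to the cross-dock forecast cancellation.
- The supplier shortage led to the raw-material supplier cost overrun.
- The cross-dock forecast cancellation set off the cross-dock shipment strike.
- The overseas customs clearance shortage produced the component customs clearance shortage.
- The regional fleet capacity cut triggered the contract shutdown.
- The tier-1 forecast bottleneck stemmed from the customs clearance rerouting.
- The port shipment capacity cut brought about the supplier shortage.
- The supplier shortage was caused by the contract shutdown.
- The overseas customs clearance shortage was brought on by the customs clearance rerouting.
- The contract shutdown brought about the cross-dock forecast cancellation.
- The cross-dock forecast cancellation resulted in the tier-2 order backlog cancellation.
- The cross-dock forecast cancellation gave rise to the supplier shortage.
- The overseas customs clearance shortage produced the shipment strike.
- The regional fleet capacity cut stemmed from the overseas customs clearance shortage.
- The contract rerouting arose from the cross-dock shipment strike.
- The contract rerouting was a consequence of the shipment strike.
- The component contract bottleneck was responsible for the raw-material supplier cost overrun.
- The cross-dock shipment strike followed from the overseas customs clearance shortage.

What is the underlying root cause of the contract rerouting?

the customs clearance rerouting

Tracing upstream from the contract rerouting: the contract rerouting ← the cross-dock shipment strike ← the overseas customs clearance shortage ← the customs clearance rerouting.
The customs clearance rerouting has no stated cause, so it is the root.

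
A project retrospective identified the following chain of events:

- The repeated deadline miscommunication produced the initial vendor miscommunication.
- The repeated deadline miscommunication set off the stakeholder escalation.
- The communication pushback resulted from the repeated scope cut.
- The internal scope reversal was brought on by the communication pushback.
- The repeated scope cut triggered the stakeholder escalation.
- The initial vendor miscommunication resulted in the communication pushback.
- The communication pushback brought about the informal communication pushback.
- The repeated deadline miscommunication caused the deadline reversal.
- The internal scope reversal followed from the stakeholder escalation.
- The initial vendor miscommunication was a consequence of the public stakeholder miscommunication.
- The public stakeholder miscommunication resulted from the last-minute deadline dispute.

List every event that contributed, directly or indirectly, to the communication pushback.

Immediate causes of the communication pushback: the initial vendor miscommunication, the repeated scope cut.
Further upstream: the last-minute deadline dispute, the public stakeholder miscommunication, the repeated deadline miscommunication.

the initial vendor miscommunication, the last-minute deadline dispute, the public stakeholder miscommunication, the repeated deadline miscommunication, the repeated scope cut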